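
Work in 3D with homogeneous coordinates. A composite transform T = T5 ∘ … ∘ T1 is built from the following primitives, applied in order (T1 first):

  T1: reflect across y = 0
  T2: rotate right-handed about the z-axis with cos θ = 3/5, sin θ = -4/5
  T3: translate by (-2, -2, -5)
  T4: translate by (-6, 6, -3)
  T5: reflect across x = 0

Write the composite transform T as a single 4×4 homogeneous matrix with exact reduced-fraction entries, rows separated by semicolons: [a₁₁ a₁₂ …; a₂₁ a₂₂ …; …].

T1 = [1 0 0 0; 0 -1 0 0; 0 0 1 0; 0 0 0 1]
T2·T1 = [3/5 -4/5 0 0; -4/5 -3/5 0 0; 0 0 1 0; 0 0 0 1]
T3·…·T1 = [3/5 -4/5 0 -2; -4/5 -3/5 0 -2; 0 0 1 -5; 0 0 0 1]
T4·…·T1 = [3/5 -4/5 0 -8; -4/5 -3/5 0 4; 0 0 1 -8; 0 0 0 1]
T5·…·T1 = [-3/5 4/5 0 8; -4/5 -3/5 0 4; 0 0 1 -8; 0 0 0 1]

T = [-3/5 4/5 0 8; -4/5 -3/5 0 4; 0 0 1 -8; 0 0 0 1]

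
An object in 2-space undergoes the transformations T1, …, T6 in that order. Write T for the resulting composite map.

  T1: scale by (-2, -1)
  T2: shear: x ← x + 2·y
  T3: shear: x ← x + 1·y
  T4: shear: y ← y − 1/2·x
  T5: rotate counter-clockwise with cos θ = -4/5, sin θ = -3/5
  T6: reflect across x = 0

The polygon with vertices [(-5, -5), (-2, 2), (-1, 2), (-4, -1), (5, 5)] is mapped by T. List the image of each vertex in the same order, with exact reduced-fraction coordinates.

T1 scale by (-2, -1): (-5, -5) → (10, 5); (-2, 2) → (4, -2); (-1, 2) → (2, -2); (-4, -1) → (8, 1); (5, 5) → (-10, -5)
T2 shear: x ← x + 2·y: (10, 5) → (20, 5); (4, -2) → (0, -2); (2, -2) → (-2, -2); (8, 1) → (10, 1); (-10, -5) → (-20, -5)
T3 shear: x ← x + 1·y: (20, 5) → (25, 5); (0, -2) → (-2, -2); (-2, -2) → (-4, -2); (10, 1) → (11, 1); (-20, -5) → (-25, -5)
T4 shear: y ← y − 1/2·x: (25, 5) → (25, -15/2); (-2, -2) → (-2, -1); (-4, -2) → (-4, 0); (11, 1) → (11, -9/2); (-25, -5) → (-25, 15/2)
T5 rotate counter-clockwise with cos θ = -4/5, sin θ = -3/5: (25, -15/2) → (-49/2, -9); (-2, -1) → (1, 2); (-4, 0) → (16/5, 12/5); (11, -9/2) → (-23/2, -3); (-25, 15/2) → (49/2, 9)
T6 reflect across x = 0: (-49/2, -9) → (49/2, -9); (1, 2) → (-1, 2); (16/5, 12/5) → (-16/5, 12/5); (-23/2, -3) → (23/2, -3); (49/2, 9) → (-49/2, 9)

image vertices: (49/2, -9), (-1, 2), (-16/5, 12/5), (23/2, -3), (-49/2, 9)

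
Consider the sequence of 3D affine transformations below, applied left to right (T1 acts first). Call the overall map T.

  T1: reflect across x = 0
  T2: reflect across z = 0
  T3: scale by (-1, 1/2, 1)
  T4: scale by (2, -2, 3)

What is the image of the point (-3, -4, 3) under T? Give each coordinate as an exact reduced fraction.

T(p) = (-6, 4, -9)

T1 reflect across x = 0: (-3, -4, 3) → (3, -4, 3)
T2 reflect across z = 0: (3, -4, 3) → (3, -4, -3)
T3 scale by (-1, 1/2, 1): (3, -4, -3) → (-3, -2, -3)
T4 scale by (2, -2, 3): (-3, -2, -3) → (-6, 4, -9)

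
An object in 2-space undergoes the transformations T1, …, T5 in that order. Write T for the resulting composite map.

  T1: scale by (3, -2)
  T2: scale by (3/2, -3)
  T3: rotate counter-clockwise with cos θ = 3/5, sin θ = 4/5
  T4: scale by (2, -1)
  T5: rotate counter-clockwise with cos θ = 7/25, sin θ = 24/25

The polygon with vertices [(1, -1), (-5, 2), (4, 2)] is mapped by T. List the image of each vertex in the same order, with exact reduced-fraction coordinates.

image vertices: (21/5, 72/5), (-2913/125, -5166/125), (2676/125, -468/125)

T1 scale by (3, -2): (1, -1) → (3, 2); (-5, 2) → (-15, -4); (4, 2) → (12, -4)
T2 scale by (3/2, -3): (3, 2) → (9/2, -6); (-15, -4) → (-45/2, 12); (12, -4) → (18, 12)
T3 rotate counter-clockwise with cos θ = 3/5, sin θ = 4/5: (9/2, -6) → (15/2, 0); (-45/2, 12) → (-231/10, -54/5); (18, 12) → (6/5, 108/5)
T4 scale by (2, -1): (15/2, 0) → (15, 0); (-231/10, -54/5) → (-231/5, 54/5); (6/5, 108/5) → (12/5, -108/5)
T5 rotate counter-clockwise with cos θ = 7/25, sin θ = 24/25: (15, 0) → (21/5, 72/5); (-231/5, 54/5) → (-2913/125, -5166/125); (12/5, -108/5) → (2676/125, -468/125)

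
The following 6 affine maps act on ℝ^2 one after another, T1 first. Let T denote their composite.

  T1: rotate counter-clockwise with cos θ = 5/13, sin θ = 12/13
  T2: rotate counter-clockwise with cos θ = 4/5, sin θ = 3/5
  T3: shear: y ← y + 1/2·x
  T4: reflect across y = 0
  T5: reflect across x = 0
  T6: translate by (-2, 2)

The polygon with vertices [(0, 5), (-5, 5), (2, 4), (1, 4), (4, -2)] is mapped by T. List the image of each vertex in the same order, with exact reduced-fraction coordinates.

T1 rotate counter-clockwise with cos θ = 5/13, sin θ = 12/13: (0, 5) → (-60/13, 25/13); (-5, 5) → (-85/13, -35/13); (2, 4) → (-38/13, 44/13); (1, 4) → (-43/13, 32/13); (4, -2) → (44/13, 38/13)
T2 rotate counter-clockwise with cos θ = 4/5, sin θ = 3/5: (-60/13, 25/13) → (-63/13, -16/13); (-85/13, -35/13) → (-47/13, -79/13); (-38/13, 44/13) → (-284/65, 62/65); (-43/13, 32/13) → (-268/65, -1/65); (44/13, 38/13) → (62/65, 284/65)
T3 shear: y ← y + 1/2·x: (-63/13, -16/13) → (-63/13, -95/26); (-47/13, -79/13) → (-47/13, -205/26); (-284/65, 62/65) → (-284/65, -16/13); (-268/65, -1/65) → (-268/65, -27/13); (62/65, 284/65) → (62/65, 63/13)
T4 reflect across y = 0: (-63/13, -95/26) → (-63/13, 95/26); (-47/13, -205/26) → (-47/13, 205/26); (-284/65, -16/13) → (-284/65, 16/13); (-268/65, -27/13) → (-268/65, 27/13); (62/65, 63/13) → (62/65, -63/13)
T5 reflect across x = 0: (-63/13, 95/26) → (63/13, 95/26); (-47/13, 205/26) → (47/13, 205/26); (-284/65, 16/13) → (284/65, 16/13); (-268/65, 27/13) → (268/65, 27/13); (62/65, -63/13) → (-62/65, -63/13)
T6 translate by (-2, 2): (63/13, 95/26) → (37/13, 147/26); (47/13, 205/26) → (21/13, 257/26); (284/65, 16/13) → (154/65, 42/13); (268/65, 27/13) → (138/65, 53/13); (-62/65, -63/13) → (-192/65, -37/13)

image vertices: (37/13, 147/26), (21/13, 257/26), (154/65, 42/13), (138/65, 53/13), (-192/65, -37/13)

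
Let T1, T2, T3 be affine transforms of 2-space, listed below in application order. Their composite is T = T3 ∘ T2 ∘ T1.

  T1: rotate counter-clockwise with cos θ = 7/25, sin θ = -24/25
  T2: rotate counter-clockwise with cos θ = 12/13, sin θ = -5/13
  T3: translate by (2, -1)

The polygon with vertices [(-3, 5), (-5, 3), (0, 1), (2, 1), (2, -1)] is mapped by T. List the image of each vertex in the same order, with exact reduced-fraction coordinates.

image vertices: (2373/325, 464/325), (1799/325, 1182/325), (973/325, -361/325), (901/325, -1007/325), (51/65, -187/65)

T1 rotate counter-clockwise with cos θ = 7/25, sin θ = -24/25: (-3, 5) → (99/25, 107/25); (-5, 3) → (37/25, 141/25); (0, 1) → (24/25, 7/25); (2, 1) → (38/25, -41/25); (2, -1) → (-2/5, -11/5)
T2 rotate counter-clockwise with cos θ = 12/13, sin θ = -5/13: (99/25, 107/25) → (1723/325, 789/325); (37/25, 141/25) → (1149/325, 1507/325); (24/25, 7/25) → (323/325, -36/325); (38/25, -41/25) → (251/325, -682/325); (-2/5, -11/5) → (-79/65, -122/65)
T3 translate by (2, -1): (1723/325, 789/325) → (2373/325, 464/325); (1149/325, 1507/325) → (1799/325, 1182/325); (323/325, -36/325) → (973/325, -361/325); (251/325, -682/325) → (901/325, -1007/325); (-79/65, -122/65) → (51/65, -187/65)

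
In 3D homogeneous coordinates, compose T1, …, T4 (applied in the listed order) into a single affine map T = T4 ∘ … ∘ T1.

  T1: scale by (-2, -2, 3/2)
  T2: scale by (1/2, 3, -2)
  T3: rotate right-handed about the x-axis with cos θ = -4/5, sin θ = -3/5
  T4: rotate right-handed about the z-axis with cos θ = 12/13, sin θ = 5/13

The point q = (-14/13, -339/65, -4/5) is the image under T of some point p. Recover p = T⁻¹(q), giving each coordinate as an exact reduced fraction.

T1 = [-2 0 0 0; 0 -2 0 0; 0 0 3/2 0; 0 0 0 1]
T2·T1 = [-1 0 0 0; 0 -6 0 0; 0 0 -3 0; 0 0 0 1]
T3·…·T1 = [-1 0 0 0; 0 24/5 -9/5 0; 0 18/5 12/5 0; 0 0 0 1]
T4·…·T1 = [-12/13 -24/13 9/13 0; -5/13 288/65 -108/65 0; 0 18/5 12/5 0; 0 0 0 1]
det M = -18; M⁻¹ = [-12/13 -5/13 0 0; -2/39 8/65 1/10 0; 1/13 -12/65 4/15 0; 0 0 0 1]
M⁻¹ · (-14/13, -339/65, -4/5)ᵀ = (3, -2/3, 2/3)ᵀ

p = (3, -2/3, 2/3)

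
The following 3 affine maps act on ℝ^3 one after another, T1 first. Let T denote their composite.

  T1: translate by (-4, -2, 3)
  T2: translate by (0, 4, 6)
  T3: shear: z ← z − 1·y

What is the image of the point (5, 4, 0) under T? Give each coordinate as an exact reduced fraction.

T(p) = (1, 6, 3)

T1 translate by (-4, -2, 3): (5, 4, 0) → (1, 2, 3)
T2 translate by (0, 4, 6): (1, 2, 3) → (1, 6, 9)
T3 shear: z ← z − 1·y: (1, 6, 9) → (1, 6, 3)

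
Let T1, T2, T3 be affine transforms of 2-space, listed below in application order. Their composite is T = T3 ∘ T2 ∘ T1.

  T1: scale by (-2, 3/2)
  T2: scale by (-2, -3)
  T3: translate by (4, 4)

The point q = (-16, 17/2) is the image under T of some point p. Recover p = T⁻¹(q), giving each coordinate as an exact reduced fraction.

p = (-5, -1)

T1 = [-2 0 0; 0 3/2 0; 0 0 1]
T2·T1 = [4 0 0; 0 -9/2 0; 0 0 1]
T3·…·T1 = [4 0 4; 0 -9/2 4; 0 0 1]
det M = -18; M⁻¹ = [1/4 0 -1; 0 -2/9 8/9; 0 0 1]
M⁻¹ · (-16, 17/2)ᵀ = (-5, -1)ᵀ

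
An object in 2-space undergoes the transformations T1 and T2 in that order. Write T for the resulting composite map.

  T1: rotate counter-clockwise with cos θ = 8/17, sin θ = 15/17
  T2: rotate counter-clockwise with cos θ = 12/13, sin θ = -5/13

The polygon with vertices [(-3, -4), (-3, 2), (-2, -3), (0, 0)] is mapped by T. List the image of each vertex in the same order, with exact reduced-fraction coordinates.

image vertices: (47/221, -1104/221), (-61/17, -6/17), (6/17, -61/17), (0, 0)

T1 rotate counter-clockwise with cos θ = 8/17, sin θ = 15/17: (-3, -4) → (36/17, -77/17); (-3, 2) → (-54/17, -29/17); (-2, -3) → (29/17, -54/17); (0, 0) → (0, 0)
T2 rotate counter-clockwise with cos θ = 12/13, sin θ = -5/13: (36/17, -77/17) → (47/221, -1104/221); (-54/17, -29/17) → (-61/17, -6/17); (29/17, -54/17) → (6/17, -61/17); (0, 0) → (0, 0)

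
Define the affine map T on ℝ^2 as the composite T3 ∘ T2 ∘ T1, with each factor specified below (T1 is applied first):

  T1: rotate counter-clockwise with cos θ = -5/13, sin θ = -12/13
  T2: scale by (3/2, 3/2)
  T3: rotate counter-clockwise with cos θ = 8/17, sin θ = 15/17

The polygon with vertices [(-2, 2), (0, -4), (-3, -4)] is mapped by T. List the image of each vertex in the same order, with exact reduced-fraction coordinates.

image vertices: (93/221, 933/221), (-1026/221, -840/221), (-1656/221, -141/442)

T1 rotate counter-clockwise with cos θ = -5/13, sin θ = -12/13: (-2, 2) → (34/13, 14/13); (0, -4) → (-48/13, 20/13); (-3, -4) → (-33/13, 56/13)
T2 scale by (3/2, 3/2): (34/13, 14/13) → (51/13, 21/13); (-48/13, 20/13) → (-72/13, 30/13); (-33/13, 56/13) → (-99/26, 84/13)
T3 rotate counter-clockwise with cos θ = 8/17, sin θ = 15/17: (51/13, 21/13) → (93/221, 933/221); (-72/13, 30/13) → (-1026/221, -840/221); (-99/26, 84/13) → (-1656/221, -141/442)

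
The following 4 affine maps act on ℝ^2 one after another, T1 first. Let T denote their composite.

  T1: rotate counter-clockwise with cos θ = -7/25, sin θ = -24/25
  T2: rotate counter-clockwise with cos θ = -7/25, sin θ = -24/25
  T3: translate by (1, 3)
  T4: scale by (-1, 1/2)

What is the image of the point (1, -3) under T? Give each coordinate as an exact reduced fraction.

T(p) = (-1106/625, 1896/625)

T1 rotate counter-clockwise with cos θ = -7/25, sin θ = -24/25: (1, -3) → (-79/25, -3/25)
T2 rotate counter-clockwise with cos θ = -7/25, sin θ = -24/25: (-79/25, -3/25) → (481/625, 1917/625)
T3 translate by (1, 3): (481/625, 1917/625) → (1106/625, 3792/625)
T4 scale by (-1, 1/2): (1106/625, 3792/625) → (-1106/625, 1896/625)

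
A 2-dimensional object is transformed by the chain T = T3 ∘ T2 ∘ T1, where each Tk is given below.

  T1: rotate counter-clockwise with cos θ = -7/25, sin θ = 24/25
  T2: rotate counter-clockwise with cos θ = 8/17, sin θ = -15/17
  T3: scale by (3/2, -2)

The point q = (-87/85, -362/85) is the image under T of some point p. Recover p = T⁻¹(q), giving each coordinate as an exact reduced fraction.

T1 = [-7/25 -24/25 0; 24/25 -7/25 0; 0 0 1]
T2·T1 = [304/425 -297/425 0; 297/425 304/425 0; 0 0 1]
T3·…·T1 = [456/425 -891/850 0; -594/425 -608/425 0; 0 0 1]
det M = -3; M⁻¹ = [608/1275 -297/850 0; -198/425 -152/425 0; 0 0 1]
M⁻¹ · (-87/85, -362/85)ᵀ = (1, 2)ᵀ

p = (1, 2)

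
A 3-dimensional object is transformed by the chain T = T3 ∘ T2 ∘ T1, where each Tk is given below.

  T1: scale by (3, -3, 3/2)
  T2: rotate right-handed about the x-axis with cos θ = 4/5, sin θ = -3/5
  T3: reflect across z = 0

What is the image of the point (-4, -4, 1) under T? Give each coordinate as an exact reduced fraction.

T(p) = (-12, 21/2, 6)

T1 scale by (3, -3, 3/2): (-4, -4, 1) → (-12, 12, 3/2)
T2 rotate right-handed about the x-axis with cos θ = 4/5, sin θ = -3/5: (-12, 12, 3/2) → (-12, 21/2, -6)
T3 reflect across z = 0: (-12, 21/2, -6) → (-12, 21/2, 6)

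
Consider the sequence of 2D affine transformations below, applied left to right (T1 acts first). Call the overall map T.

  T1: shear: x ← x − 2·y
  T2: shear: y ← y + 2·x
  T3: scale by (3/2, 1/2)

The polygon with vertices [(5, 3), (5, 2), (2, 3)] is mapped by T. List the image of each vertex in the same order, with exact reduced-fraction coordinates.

T1 shear: x ← x − 2·y: (5, 3) → (-1, 3); (5, 2) → (1, 2); (2, 3) → (-4, 3)
T2 shear: y ← y + 2·x: (-1, 3) → (-1, 1); (1, 2) → (1, 4); (-4, 3) → (-4, -5)
T3 scale by (3/2, 1/2): (-1, 1) → (-3/2, 1/2); (1, 4) → (3/2, 2); (-4, -5) → (-6, -5/2)

image vertices: (-3/2, 1/2), (3/2, 2), (-6, -5/2)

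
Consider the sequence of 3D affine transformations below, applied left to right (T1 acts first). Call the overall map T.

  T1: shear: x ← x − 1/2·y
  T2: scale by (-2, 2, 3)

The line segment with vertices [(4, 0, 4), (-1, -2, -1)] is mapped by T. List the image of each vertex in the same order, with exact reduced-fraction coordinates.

image vertices: (-8, 0, 12), (0, -4, -3)

T1 shear: x ← x − 1/2·y: (4, 0, 4) → (4, 0, 4); (-1, -2, -1) → (0, -2, -1)
T2 scale by (-2, 2, 3): (4, 0, 4) → (-8, 0, 12); (0, -2, -1) → (0, -4, -3)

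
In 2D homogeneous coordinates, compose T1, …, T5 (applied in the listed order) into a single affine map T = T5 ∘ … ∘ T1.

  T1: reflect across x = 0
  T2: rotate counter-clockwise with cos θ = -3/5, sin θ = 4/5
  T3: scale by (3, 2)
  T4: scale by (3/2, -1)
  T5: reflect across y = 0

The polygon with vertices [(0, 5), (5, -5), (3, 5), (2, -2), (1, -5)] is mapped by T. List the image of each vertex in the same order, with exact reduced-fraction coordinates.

image vertices: (-18, -6), (63/2, -2), (-99/10, -54/5), (63/5, -4/5), (207/10, 22/5)

T1 reflect across x = 0: (0, 5) → (0, 5); (5, -5) → (-5, -5); (3, 5) → (-3, 5); (2, -2) → (-2, -2); (1, -5) → (-1, -5)
T2 rotate counter-clockwise with cos θ = -3/5, sin θ = 4/5: (0, 5) → (-4, -3); (-5, -5) → (7, -1); (-3, 5) → (-11/5, -27/5); (-2, -2) → (14/5, -2/5); (-1, -5) → (23/5, 11/5)
T3 scale by (3, 2): (-4, -3) → (-12, -6); (7, -1) → (21, -2); (-11/5, -27/5) → (-33/5, -54/5); (14/5, -2/5) → (42/5, -4/5); (23/5, 11/5) → (69/5, 22/5)
T4 scale by (3/2, -1): (-12, -6) → (-18, 6); (21, -2) → (63/2, 2); (-33/5, -54/5) → (-99/10, 54/5); (42/5, -4/5) → (63/5, 4/5); (69/5, 22/5) → (207/10, -22/5)
T5 reflect across y = 0: (-18, 6) → (-18, -6); (63/2, 2) → (63/2, -2); (-99/10, 54/5) → (-99/10, -54/5); (63/5, 4/5) → (63/5, -4/5); (207/10, -22/5) → (207/10, 22/5)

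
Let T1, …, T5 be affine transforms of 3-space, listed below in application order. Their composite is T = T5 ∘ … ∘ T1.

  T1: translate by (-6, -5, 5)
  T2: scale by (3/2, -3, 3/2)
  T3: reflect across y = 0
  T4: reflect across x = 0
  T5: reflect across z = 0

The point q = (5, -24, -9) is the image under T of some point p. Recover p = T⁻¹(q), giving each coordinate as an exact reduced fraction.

p = (8/3, -3, 1)

T1 = [1 0 0 -6; 0 1 0 -5; 0 0 1 5; 0 0 0 1]
T2·T1 = [3/2 0 0 -9; 0 -3 0 15; 0 0 3/2 15/2; 0 0 0 1]
T3·…·T1 = [3/2 0 0 -9; 0 3 0 -15; 0 0 3/2 15/2; 0 0 0 1]
T4·…·T1 = [-3/2 0 0 9; 0 3 0 -15; 0 0 3/2 15/2; 0 0 0 1]
T5·…·T1 = [-3/2 0 0 9; 0 3 0 -15; 0 0 -3/2 -15/2; 0 0 0 1]
det M = 27/4; M⁻¹ = [-2/3 0 0 6; 0 1/3 0 5; 0 0 -2/3 -5; 0 0 0 1]
M⁻¹ · (5, -24, -9)ᵀ = (8/3, -3, 1)ᵀ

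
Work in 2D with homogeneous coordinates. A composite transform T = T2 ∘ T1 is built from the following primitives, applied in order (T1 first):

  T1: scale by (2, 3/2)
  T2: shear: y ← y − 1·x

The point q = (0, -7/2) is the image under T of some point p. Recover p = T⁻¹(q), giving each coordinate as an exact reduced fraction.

p = (0, -7/3)

T1 = [2 0 0; 0 3/2 0; 0 0 1]
T2·T1 = [2 0 0; -2 3/2 0; 0 0 1]
det M = 3; M⁻¹ = [1/2 0 0; 2/3 2/3 0; 0 0 1]
M⁻¹ · (0, -7/2)ᵀ = (0, -7/3)ᵀ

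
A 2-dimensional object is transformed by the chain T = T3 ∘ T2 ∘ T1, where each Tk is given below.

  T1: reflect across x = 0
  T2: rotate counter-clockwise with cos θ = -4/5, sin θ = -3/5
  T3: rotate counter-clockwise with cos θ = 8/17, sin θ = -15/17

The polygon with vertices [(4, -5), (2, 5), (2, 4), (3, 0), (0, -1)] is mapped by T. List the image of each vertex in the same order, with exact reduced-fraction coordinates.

T1 reflect across x = 0: (4, -5) → (-4, -5); (2, 5) → (-2, 5); (2, 4) → (-2, 4); (3, 0) → (-3, 0); (0, -1) → (0, -1)
T2 rotate counter-clockwise with cos θ = -4/5, sin θ = -3/5: (-4, -5) → (1/5, 32/5); (-2, 5) → (23/5, -14/5); (-2, 4) → (4, -2); (-3, 0) → (12/5, 9/5); (0, -1) → (-3/5, 4/5)
T3 rotate counter-clockwise with cos θ = 8/17, sin θ = -15/17: (1/5, 32/5) → (488/85, 241/85); (23/5, -14/5) → (-26/85, -457/85); (4, -2) → (2/17, -76/17); (12/5, 9/5) → (231/85, -108/85); (-3/5, 4/5) → (36/85, 77/85)

image vertices: (488/85, 241/85), (-26/85, -457/85), (2/17, -76/17), (231/85, -108/85), (36/85, 77/85)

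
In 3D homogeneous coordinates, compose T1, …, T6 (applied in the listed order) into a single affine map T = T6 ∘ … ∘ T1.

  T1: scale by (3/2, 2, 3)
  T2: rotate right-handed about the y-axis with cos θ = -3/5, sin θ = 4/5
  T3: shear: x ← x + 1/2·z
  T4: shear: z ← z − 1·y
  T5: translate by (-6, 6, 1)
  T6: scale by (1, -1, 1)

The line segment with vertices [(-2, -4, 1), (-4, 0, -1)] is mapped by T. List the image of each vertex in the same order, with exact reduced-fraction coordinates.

image vertices: (-3/2, 2, 48/5), (-3/2, -6, 38/5)

T1 scale by (3/2, 2, 3): (-2, -4, 1) → (-3, -8, 3); (-4, 0, -1) → (-6, 0, -3)
T2 rotate right-handed about the y-axis with cos θ = -3/5, sin θ = 4/5: (-3, -8, 3) → (21/5, -8, 3/5); (-6, 0, -3) → (6/5, 0, 33/5)
T3 shear: x ← x + 1/2·z: (21/5, -8, 3/5) → (9/2, -8, 3/5); (6/5, 0, 33/5) → (9/2, 0, 33/5)
T4 shear: z ← z − 1·y: (9/2, -8, 3/5) → (9/2, -8, 43/5); (9/2, 0, 33/5) → (9/2, 0, 33/5)
T5 translate by (-6, 6, 1): (9/2, -8, 43/5) → (-3/2, -2, 48/5); (9/2, 0, 33/5) → (-3/2, 6, 38/5)
T6 scale by (1, -1, 1): (-3/2, -2, 48/5) → (-3/2, 2, 48/5); (-3/2, 6, 38/5) → (-3/2, -6, 38/5)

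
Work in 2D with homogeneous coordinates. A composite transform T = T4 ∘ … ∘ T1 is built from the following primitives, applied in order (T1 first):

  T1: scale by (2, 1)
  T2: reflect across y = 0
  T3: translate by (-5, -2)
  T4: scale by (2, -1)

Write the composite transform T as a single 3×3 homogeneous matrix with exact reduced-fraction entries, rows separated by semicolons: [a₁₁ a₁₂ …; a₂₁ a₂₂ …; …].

T1 = [2 0 0; 0 1 0; 0 0 1]
T2·T1 = [2 0 0; 0 -1 0; 0 0 1]
T3·…·T1 = [2 0 -5; 0 -1 -2; 0 0 1]
T4·…·T1 = [4 0 -10; 0 1 2; 0 0 1]

T = [4 0 -10; 0 1 2; 0 0 1]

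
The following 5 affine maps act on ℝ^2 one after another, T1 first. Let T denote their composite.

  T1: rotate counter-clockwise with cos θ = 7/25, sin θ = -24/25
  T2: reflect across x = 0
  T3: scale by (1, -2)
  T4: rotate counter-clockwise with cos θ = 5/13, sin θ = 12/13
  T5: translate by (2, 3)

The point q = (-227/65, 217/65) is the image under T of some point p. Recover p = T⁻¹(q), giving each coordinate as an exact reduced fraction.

p = (3, 1)

T1 = [7/25 24/25 0; -24/25 7/25 0; 0 0 1]
T2·T1 = [-7/25 -24/25 0; -24/25 7/25 0; 0 0 1]
T3·…·T1 = [-7/25 -24/25 0; 48/25 -14/25 0; 0 0 1]
T4·…·T1 = [-47/25 48/325 0; 12/25 -358/325 0; 0 0 1]
T5·…·T1 = [-47/25 48/325 2; 12/25 -358/325 3; 0 0 1]
det M = 2; M⁻¹ = [-179/325 -24/325 86/65; -6/25 -47/50 33/10; 0 0 1]
M⁻¹ · (-227/65, 217/65)ᵀ = (3, 1)ᵀ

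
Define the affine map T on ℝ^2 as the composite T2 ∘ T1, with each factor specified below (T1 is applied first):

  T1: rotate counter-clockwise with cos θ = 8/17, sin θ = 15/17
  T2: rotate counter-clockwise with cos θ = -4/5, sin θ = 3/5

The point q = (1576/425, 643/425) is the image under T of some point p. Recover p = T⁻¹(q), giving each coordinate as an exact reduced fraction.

T1 = [8/17 -15/17 0; 15/17 8/17 0; 0 0 1]
T2·T1 = [-77/85 36/85 0; -36/85 -77/85 0; 0 0 1]
det M = 1; M⁻¹ = [-77/85 -36/85 0; 36/85 -77/85 0; 0 0 1]
M⁻¹ · (1576/425, 643/425)ᵀ = (-4, 1/5)ᵀ

p = (-4, 1/5)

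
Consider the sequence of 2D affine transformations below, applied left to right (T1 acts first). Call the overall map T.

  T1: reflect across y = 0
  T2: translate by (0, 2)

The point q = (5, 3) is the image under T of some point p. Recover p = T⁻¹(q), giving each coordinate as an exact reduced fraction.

p = (5, -1)

T1 = [1 0 0; 0 -1 0; 0 0 1]
T2·T1 = [1 0 0; 0 -1 2; 0 0 1]
det M = -1; M⁻¹ = [1 0 0; 0 -1 2; 0 0 1]
M⁻¹ · (5, 3)ᵀ = (5, -1)ᵀ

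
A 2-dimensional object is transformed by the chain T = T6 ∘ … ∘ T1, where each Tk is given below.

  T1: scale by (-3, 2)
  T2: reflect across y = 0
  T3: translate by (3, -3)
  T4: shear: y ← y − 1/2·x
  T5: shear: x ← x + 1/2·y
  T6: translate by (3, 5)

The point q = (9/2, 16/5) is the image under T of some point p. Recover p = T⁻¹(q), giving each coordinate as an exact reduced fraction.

T1 = [-3 0 0; 0 2 0; 0 0 1]
T2·T1 = [-3 0 0; 0 -2 0; 0 0 1]
T3·…·T1 = [-3 0 3; 0 -2 -3; 0 0 1]
T4·…·T1 = [-3 0 3; 3/2 -2 -9/2; 0 0 1]
T5·…·T1 = [-9/4 -1 3/4; 3/2 -2 -9/2; 0 0 1]
T6·…·T1 = [-9/4 -1 15/4; 3/2 -2 1/2; 0 0 1]
det M = 6; M⁻¹ = [-1/3 1/6 7/6; -1/4 -3/8 9/8; 0 0 1]
M⁻¹ · (9/2, 16/5)ᵀ = (1/5, -6/5)ᵀ

p = (1/5, -6/5)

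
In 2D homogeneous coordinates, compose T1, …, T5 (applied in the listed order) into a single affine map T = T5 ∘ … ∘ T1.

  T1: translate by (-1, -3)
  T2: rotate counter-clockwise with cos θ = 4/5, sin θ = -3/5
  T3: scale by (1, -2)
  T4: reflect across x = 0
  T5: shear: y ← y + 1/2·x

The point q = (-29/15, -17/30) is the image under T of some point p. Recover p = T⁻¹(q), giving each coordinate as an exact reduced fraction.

T1 = [1 0 -1; 0 1 -3; 0 0 1]
T2·T1 = [4/5 3/5 -13/5; -3/5 4/5 -9/5; 0 0 1]
T3·…·T1 = [4/5 3/5 -13/5; 6/5 -8/5 18/5; 0 0 1]
T4·…·T1 = [-4/5 -3/5 13/5; 6/5 -8/5 18/5; 0 0 1]
T5·…·T1 = [-4/5 -3/5 13/5; 4/5 -19/10 49/10; 0 0 1]
det M = 2; M⁻¹ = [-19/20 3/10 1; -2/5 -2/5 3; 0 0 1]
M⁻¹ · (-29/15, -17/30)ᵀ = (8/3, 4)ᵀ

p = (8/3, 4)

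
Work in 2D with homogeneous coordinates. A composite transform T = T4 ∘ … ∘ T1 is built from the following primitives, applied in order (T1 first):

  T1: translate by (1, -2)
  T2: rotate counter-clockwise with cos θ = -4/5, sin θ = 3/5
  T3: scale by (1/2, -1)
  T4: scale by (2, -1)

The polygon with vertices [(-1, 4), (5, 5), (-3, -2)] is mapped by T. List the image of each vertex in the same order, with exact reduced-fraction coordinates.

T1 translate by (1, -2): (-1, 4) → (0, 2); (5, 5) → (6, 3); (-3, -2) → (-2, -4)
T2 rotate counter-clockwise with cos θ = -4/5, sin θ = 3/5: (0, 2) → (-6/5, -8/5); (6, 3) → (-33/5, 6/5); (-2, -4) → (4, 2)
T3 scale by (1/2, -1): (-6/5, -8/5) → (-3/5, 8/5); (-33/5, 6/5) → (-33/10, -6/5); (4, 2) → (2, -2)
T4 scale by (2, -1): (-3/5, 8/5) → (-6/5, -8/5); (-33/10, -6/5) → (-33/5, 6/5); (2, -2) → (4, 2)

image vertices: (-6/5, -8/5), (-33/5, 6/5), (4, 2)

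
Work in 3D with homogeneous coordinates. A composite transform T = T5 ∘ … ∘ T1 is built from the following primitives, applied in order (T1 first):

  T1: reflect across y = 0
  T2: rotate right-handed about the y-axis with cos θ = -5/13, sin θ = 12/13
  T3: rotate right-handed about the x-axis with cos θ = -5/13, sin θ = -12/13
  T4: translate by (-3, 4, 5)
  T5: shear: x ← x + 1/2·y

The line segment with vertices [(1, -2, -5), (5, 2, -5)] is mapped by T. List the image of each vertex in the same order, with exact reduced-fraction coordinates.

image vertices: (-77/13, 54/13, 36/13), (-1419/169, 386/169, 1332/169)

T1 reflect across y = 0: (1, -2, -5) → (1, 2, -5); (5, 2, -5) → (5, -2, -5)
T2 rotate right-handed about the y-axis with cos θ = -5/13, sin θ = 12/13: (1, 2, -5) → (-5, 2, 1); (5, -2, -5) → (-85/13, -2, -35/13)
T3 rotate right-handed about the x-axis with cos θ = -5/13, sin θ = -12/13: (-5, 2, 1) → (-5, 2/13, -29/13); (-85/13, -2, -35/13) → (-85/13, -290/169, 487/169)
T4 translate by (-3, 4, 5): (-5, 2/13, -29/13) → (-8, 54/13, 36/13); (-85/13, -290/169, 487/169) → (-124/13, 386/169, 1332/169)
T5 shear: x ← x + 1/2·y: (-8, 54/13, 36/13) → (-77/13, 54/13, 36/13); (-124/13, 386/169, 1332/169) → (-1419/169, 386/169, 1332/169)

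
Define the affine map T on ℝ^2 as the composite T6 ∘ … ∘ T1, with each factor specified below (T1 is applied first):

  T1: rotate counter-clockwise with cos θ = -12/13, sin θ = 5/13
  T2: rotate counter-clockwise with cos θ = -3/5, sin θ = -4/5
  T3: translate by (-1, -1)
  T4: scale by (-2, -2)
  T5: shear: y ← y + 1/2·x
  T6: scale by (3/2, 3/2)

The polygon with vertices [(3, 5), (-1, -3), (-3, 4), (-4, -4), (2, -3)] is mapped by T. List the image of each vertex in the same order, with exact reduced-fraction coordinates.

T1 rotate counter-clockwise with cos θ = -12/13, sin θ = 5/13: (3, 5) → (-61/13, -45/13); (-1, -3) → (27/13, 31/13); (-3, 4) → (16/13, -63/13); (-4, -4) → (68/13, 28/13); (2, -3) → (-9/13, 46/13)
T2 rotate counter-clockwise with cos θ = -3/5, sin θ = -4/5: (-61/13, -45/13) → (3/65, 379/65); (27/13, 31/13) → (43/65, -201/65); (16/13, -63/13) → (-60/13, 25/13); (68/13, 28/13) → (-92/65, -356/65); (-9/13, 46/13) → (211/65, -102/65)
T3 translate by (-1, -1): (3/65, 379/65) → (-62/65, 314/65); (43/65, -201/65) → (-22/65, -266/65); (-60/13, 25/13) → (-73/13, 12/13); (-92/65, -356/65) → (-157/65, -421/65); (211/65, -102/65) → (146/65, -167/65)
T4 scale by (-2, -2): (-62/65, 314/65) → (124/65, -628/65); (-22/65, -266/65) → (44/65, 532/65); (-73/13, 12/13) → (146/13, -24/13); (-157/65, -421/65) → (314/65, 842/65); (146/65, -167/65) → (-292/65, 334/65)
T5 shear: y ← y + 1/2·x: (124/65, -628/65) → (124/65, -566/65); (44/65, 532/65) → (44/65, 554/65); (146/13, -24/13) → (146/13, 49/13); (314/65, 842/65) → (314/65, 999/65); (-292/65, 334/65) → (-292/65, 188/65)
T6 scale by (3/2, 3/2): (124/65, -566/65) → (186/65, -849/65); (44/65, 554/65) → (66/65, 831/65); (146/13, 49/13) → (219/13, 147/26); (314/65, 999/65) → (471/65, 2997/130); (-292/65, 188/65) → (-438/65, 282/65)

image vertices: (186/65, -849/65), (66/65, 831/65), (219/13, 147/26), (471/65, 2997/130), (-438/65, 282/65)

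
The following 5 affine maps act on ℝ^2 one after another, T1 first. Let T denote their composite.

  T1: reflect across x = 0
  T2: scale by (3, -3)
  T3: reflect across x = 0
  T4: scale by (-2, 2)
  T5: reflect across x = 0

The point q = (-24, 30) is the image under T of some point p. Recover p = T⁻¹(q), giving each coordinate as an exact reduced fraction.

p = (-4, -5)

T1 = [-1 0 0; 0 1 0; 0 0 1]
T2·T1 = [-3 0 0; 0 -3 0; 0 0 1]
T3·…·T1 = [3 0 0; 0 -3 0; 0 0 1]
T4·…·T1 = [-6 0 0; 0 -6 0; 0 0 1]
T5·…·T1 = [6 0 0; 0 -6 0; 0 0 1]
det M = -36; M⁻¹ = [1/6 0 0; 0 -1/6 0; 0 0 1]
M⁻¹ · (-24, 30)ᵀ = (-4, -5)ᵀ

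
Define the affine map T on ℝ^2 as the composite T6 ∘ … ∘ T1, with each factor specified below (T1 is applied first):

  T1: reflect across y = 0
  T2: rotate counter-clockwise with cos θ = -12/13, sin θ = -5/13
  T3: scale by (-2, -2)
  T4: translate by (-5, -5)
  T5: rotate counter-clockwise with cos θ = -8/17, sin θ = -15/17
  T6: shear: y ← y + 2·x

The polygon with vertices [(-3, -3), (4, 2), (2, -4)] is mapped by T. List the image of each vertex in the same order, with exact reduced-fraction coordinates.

image vertices: (991/221, 4671/221), (-1503/221, -3187/221), (1221/221, 2889/221)

T1 reflect across y = 0: (-3, -3) → (-3, 3); (4, 2) → (4, -2); (2, -4) → (2, 4)
T2 rotate counter-clockwise with cos θ = -12/13, sin θ = -5/13: (-3, 3) → (51/13, -21/13); (4, -2) → (-58/13, 4/13); (2, 4) → (-4/13, -58/13)
T3 scale by (-2, -2): (51/13, -21/13) → (-102/13, 42/13); (-58/13, 4/13) → (116/13, -8/13); (-4/13, -58/13) → (8/13, 116/13)
T4 translate by (-5, -5): (-102/13, 42/13) → (-167/13, -23/13); (116/13, -8/13) → (51/13, -73/13); (8/13, 116/13) → (-57/13, 51/13)
T5 rotate counter-clockwise with cos θ = -8/17, sin θ = -15/17: (-167/13, -23/13) → (991/221, 2689/221); (51/13, -73/13) → (-1503/221, -181/221); (-57/13, 51/13) → (1221/221, 447/221)
T6 shear: y ← y + 2·x: (991/221, 2689/221) → (991/221, 4671/221); (-1503/221, -181/221) → (-1503/221, -3187/221); (1221/221, 447/221) → (1221/221, 2889/221)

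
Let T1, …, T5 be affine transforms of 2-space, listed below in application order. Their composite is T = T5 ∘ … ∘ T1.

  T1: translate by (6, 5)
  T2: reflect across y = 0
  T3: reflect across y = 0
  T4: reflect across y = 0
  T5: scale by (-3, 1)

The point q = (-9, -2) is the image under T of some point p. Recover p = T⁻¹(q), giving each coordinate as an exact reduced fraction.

p = (-3, -3)

T1 = [1 0 6; 0 1 5; 0 0 1]
T2·T1 = [1 0 6; 0 -1 -5; 0 0 1]
T3·…·T1 = [1 0 6; 0 1 5; 0 0 1]
T4·…·T1 = [1 0 6; 0 -1 -5; 0 0 1]
T5·…·T1 = [-3 0 -18; 0 -1 -5; 0 0 1]
det M = 3; M⁻¹ = [-1/3 0 -6; 0 -1 -5; 0 0 1]
M⁻¹ · (-9, -2)ᵀ = (-3, -3)ᵀ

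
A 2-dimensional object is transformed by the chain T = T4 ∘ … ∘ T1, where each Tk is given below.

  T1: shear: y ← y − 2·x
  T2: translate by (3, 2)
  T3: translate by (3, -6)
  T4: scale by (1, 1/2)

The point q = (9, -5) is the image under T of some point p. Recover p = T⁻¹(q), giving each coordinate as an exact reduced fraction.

T1 = [1 0 0; -2 1 0; 0 0 1]
T2·T1 = [1 0 3; -2 1 2; 0 0 1]
T3·…·T1 = [1 0 6; -2 1 -4; 0 0 1]
T4·…·T1 = [1 0 6; -1 1/2 -2; 0 0 1]
det M = 1/2; M⁻¹ = [1 0 -6; 2 2 -8; 0 0 1]
M⁻¹ · (9, -5)ᵀ = (3, 0)ᵀ

p = (3, 0)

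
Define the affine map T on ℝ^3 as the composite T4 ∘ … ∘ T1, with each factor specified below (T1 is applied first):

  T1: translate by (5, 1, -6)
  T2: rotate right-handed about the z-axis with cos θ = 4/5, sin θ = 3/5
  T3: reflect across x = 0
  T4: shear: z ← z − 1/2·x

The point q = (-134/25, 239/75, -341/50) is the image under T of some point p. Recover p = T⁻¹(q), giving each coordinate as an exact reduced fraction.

T1 = [1 0 0 5; 0 1 0 1; 0 0 1 -6; 0 0 0 1]
T2·T1 = [4/5 -3/5 0 17/5; 3/5 4/5 0 19/5; 0 0 1 -6; 0 0 0 1]
T3·…·T1 = [-4/5 3/5 0 -17/5; 3/5 4/5 0 19/5; 0 0 1 -6; 0 0 0 1]
T4·…·T1 = [-4/5 3/5 0 -17/5; 3/5 4/5 0 19/5; 2/5 -3/10 1 -43/10; 0 0 0 1]
det M = -1; M⁻¹ = [-4/5 3/5 0 -5; 3/5 4/5 0 -1; 1/2 0 1 6; 0 0 0 1]
M⁻¹ · (-134/25, 239/75, -341/50)ᵀ = (6/5, -5/3, -7/2)ᵀ

p = (6/5, -5/3, -7/2)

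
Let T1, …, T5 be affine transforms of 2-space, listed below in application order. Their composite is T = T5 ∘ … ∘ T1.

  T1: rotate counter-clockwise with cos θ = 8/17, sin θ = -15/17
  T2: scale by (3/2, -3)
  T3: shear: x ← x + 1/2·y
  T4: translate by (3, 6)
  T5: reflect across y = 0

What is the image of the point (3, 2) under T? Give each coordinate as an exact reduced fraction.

T(p) = (351/34, -189/17)

T1 rotate counter-clockwise with cos θ = 8/17, sin θ = -15/17: (3, 2) → (54/17, -29/17)
T2 scale by (3/2, -3): (54/17, -29/17) → (81/17, 87/17)
T3 shear: x ← x + 1/2·y: (81/17, 87/17) → (249/34, 87/17)
T4 translate by (3, 6): (249/34, 87/17) → (351/34, 189/17)
T5 reflect across y = 0: (351/34, 189/17) → (351/34, -189/17)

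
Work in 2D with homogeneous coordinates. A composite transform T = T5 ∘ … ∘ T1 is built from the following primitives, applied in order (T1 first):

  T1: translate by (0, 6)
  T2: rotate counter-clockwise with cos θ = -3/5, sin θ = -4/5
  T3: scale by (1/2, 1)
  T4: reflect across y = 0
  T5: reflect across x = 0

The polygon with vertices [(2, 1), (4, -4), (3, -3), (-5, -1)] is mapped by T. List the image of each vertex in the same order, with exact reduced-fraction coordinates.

image vertices: (-11/5, 29/5), (2/5, 22/5), (-3/10, 21/5), (-7/2, -1)

T1 translate by (0, 6): (2, 1) → (2, 7); (4, -4) → (4, 2); (3, -3) → (3, 3); (-5, -1) → (-5, 5)
T2 rotate counter-clockwise with cos θ = -3/5, sin θ = -4/5: (2, 7) → (22/5, -29/5); (4, 2) → (-4/5, -22/5); (3, 3) → (3/5, -21/5); (-5, 5) → (7, 1)
T3 scale by (1/2, 1): (22/5, -29/5) → (11/5, -29/5); (-4/5, -22/5) → (-2/5, -22/5); (3/5, -21/5) → (3/10, -21/5); (7, 1) → (7/2, 1)
T4 reflect across y = 0: (11/5, -29/5) → (11/5, 29/5); (-2/5, -22/5) → (-2/5, 22/5); (3/10, -21/5) → (3/10, 21/5); (7/2, 1) → (7/2, -1)
T5 reflect across x = 0: (11/5, 29/5) → (-11/5, 29/5); (-2/5, 22/5) → (2/5, 22/5); (3/10, 21/5) → (-3/10, 21/5); (7/2, -1) → (-7/2, -1)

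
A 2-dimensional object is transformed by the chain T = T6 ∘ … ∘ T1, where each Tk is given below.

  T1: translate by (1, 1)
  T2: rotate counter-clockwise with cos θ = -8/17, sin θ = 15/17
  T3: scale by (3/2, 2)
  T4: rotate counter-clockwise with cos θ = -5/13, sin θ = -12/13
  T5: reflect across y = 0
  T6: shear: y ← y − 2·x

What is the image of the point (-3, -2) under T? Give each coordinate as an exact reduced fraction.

T(p) = (-117/34, 143/17)

T1 translate by (1, 1): (-3, -2) → (-2, -1)
T2 rotate counter-clockwise with cos θ = -8/17, sin θ = 15/17: (-2, -1) → (31/17, -22/17)
T3 scale by (3/2, 2): (31/17, -22/17) → (93/34, -44/17)
T4 rotate counter-clockwise with cos θ = -5/13, sin θ = -12/13: (93/34, -44/17) → (-117/34, -26/17)
T5 reflect across y = 0: (-117/34, -26/17) → (-117/34, 26/17)
T6 shear: y ← y − 2·x: (-117/34, 26/17) → (-117/34, 143/17)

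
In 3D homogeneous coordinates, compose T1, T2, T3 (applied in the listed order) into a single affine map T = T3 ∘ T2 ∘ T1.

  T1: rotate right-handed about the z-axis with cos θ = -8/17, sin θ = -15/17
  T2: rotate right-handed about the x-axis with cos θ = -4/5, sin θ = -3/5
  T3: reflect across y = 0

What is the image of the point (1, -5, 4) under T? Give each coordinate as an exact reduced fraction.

T(p) = (-83/17, -104/85, -347/85)

T1 rotate right-handed about the z-axis with cos θ = -8/17, sin θ = -15/17: (1, -5, 4) → (-83/17, 25/17, 4)
T2 rotate right-handed about the x-axis with cos θ = -4/5, sin θ = -3/5: (-83/17, 25/17, 4) → (-83/17, 104/85, -347/85)
T3 reflect across y = 0: (-83/17, 104/85, -347/85) → (-83/17, -104/85, -347/85)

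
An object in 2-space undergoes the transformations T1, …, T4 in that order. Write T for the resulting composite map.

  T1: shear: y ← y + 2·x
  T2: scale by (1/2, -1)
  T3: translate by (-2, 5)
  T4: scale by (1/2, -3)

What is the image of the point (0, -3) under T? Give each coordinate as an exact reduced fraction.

T1 shear: y ← y + 2·x: (0, -3) → (0, -3)
T2 scale by (1/2, -1): (0, -3) → (0, 3)
T3 translate by (-2, 5): (0, 3) → (-2, 8)
T4 scale by (1/2, -3): (-2, 8) → (-1, -24)

T(p) = (-1, -24)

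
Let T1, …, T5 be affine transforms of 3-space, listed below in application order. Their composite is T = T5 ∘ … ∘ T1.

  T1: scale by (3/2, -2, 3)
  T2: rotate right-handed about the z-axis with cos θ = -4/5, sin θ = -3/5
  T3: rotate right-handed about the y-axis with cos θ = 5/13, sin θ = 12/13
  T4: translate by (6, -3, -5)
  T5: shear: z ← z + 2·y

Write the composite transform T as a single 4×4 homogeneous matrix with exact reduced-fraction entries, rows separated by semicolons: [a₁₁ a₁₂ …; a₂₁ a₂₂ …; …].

T = [-6/13 -6/13 36/13 6; -9/10 8/5 0 -3; -9/13 56/13 15/13 -11; 0 0 0 1]

T1 = [3/2 0 0 0; 0 -2 0 0; 0 0 3 0; 0 0 0 1]
T2·T1 = [-6/5 -6/5 0 0; -9/10 8/5 0 0; 0 0 3 0; 0 0 0 1]
T3·…·T1 = [-6/13 -6/13 36/13 0; -9/10 8/5 0 0; 72/65 72/65 15/13 0; 0 0 0 1]
T4·…·T1 = [-6/13 -6/13 36/13 6; -9/10 8/5 0 -3; 72/65 72/65 15/13 -5; 0 0 0 1]
T5·…·T1 = [-6/13 -6/13 36/13 6; -9/10 8/5 0 -3; -9/13 56/13 15/13 -11; 0 0 0 1]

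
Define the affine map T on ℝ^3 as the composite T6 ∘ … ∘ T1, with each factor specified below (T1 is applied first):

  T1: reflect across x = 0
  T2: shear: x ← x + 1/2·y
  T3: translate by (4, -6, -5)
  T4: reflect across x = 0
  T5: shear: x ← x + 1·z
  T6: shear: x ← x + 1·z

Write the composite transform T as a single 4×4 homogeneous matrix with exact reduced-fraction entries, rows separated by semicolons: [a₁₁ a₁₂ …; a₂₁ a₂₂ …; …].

T = [1 -1/2 2 -14; 0 1 0 -6; 0 0 1 -5; 0 0 0 1]

T1 = [-1 0 0 0; 0 1 0 0; 0 0 1 0; 0 0 0 1]
T2·T1 = [-1 1/2 0 0; 0 1 0 0; 0 0 1 0; 0 0 0 1]
T3·…·T1 = [-1 1/2 0 4; 0 1 0 -6; 0 0 1 -5; 0 0 0 1]
T4·…·T1 = [1 -1/2 0 -4; 0 1 0 -6; 0 0 1 -5; 0 0 0 1]
T5·…·T1 = [1 -1/2 1 -9; 0 1 0 -6; 0 0 1 -5; 0 0 0 1]
T6·…·T1 = [1 -1/2 2 -14; 0 1 0 -6; 0 0 1 -5; 0 0 0 1]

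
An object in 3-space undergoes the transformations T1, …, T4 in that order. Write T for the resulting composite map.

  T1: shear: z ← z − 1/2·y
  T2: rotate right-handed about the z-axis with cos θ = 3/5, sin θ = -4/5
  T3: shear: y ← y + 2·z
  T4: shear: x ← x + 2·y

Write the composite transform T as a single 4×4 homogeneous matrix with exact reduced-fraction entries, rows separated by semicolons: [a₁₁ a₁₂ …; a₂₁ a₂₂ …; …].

T1 = [1 0 0 0; 0 1 0 0; 0 -1/2 1 0; 0 0 0 1]
T2·T1 = [3/5 4/5 0 0; -4/5 3/5 0 0; 0 -1/2 1 0; 0 0 0 1]
T3·…·T1 = [3/5 4/5 0 0; -4/5 -2/5 2 0; 0 -1/2 1 0; 0 0 0 1]
T4·…·T1 = [-1 0 4 0; -4/5 -2/5 2 0; 0 -1/2 1 0; 0 0 0 1]

T = [-1 0 4 0; -4/5 -2/5 2 0; 0 -1/2 1 0; 0 0 0 1]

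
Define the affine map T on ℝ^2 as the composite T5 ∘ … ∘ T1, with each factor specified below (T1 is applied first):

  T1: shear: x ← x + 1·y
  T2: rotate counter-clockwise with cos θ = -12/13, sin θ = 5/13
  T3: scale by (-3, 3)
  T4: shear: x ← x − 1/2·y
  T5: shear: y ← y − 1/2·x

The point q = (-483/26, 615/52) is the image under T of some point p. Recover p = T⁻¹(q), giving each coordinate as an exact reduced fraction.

T1 = [1 1 0; 0 1 0; 0 0 1]
T2·T1 = [-12/13 -17/13 0; 5/13 -7/13 0; 0 0 1]
T3·…·T1 = [36/13 51/13 0; 15/13 -21/13 0; 0 0 1]
T4·…·T1 = [57/26 123/26 0; 15/13 -21/13 0; 0 0 1]
T5·…·T1 = [57/26 123/26 0; 3/52 -207/52 0; 0 0 1]
det M = -9; M⁻¹ = [23/52 41/78 0; 1/156 -19/78 0; 0 0 1]
M⁻¹ · (-483/26, 615/52)ᵀ = (-2, -3)ᵀ

p = (-2, -3)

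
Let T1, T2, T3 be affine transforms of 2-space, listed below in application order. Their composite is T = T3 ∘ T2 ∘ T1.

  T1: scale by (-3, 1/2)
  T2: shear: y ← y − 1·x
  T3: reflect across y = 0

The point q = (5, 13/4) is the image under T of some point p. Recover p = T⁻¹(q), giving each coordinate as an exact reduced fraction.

p = (-5/3, 7/2)

T1 = [-3 0 0; 0 1/2 0; 0 0 1]
T2·T1 = [-3 0 0; 3 1/2 0; 0 0 1]
T3·…·T1 = [-3 0 0; -3 -1/2 0; 0 0 1]
det M = 3/2; M⁻¹ = [-1/3 0 0; 2 -2 0; 0 0 1]
M⁻¹ · (5, 13/4)ᵀ = (-5/3, 7/2)ᵀ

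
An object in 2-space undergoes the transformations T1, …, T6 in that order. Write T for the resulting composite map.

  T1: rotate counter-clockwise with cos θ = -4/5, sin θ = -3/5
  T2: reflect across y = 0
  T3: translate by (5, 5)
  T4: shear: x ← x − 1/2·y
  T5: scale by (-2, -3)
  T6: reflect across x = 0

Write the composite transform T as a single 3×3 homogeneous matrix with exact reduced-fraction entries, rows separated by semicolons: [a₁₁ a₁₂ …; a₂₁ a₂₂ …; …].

T1 = [-4/5 3/5 0; -3/5 -4/5 0; 0 0 1]
T2·T1 = [-4/5 3/5 0; 3/5 4/5 0; 0 0 1]
T3·…·T1 = [-4/5 3/5 5; 3/5 4/5 5; 0 0 1]
T4·…·T1 = [-11/10 1/5 5/2; 3/5 4/5 5; 0 0 1]
T5·…·T1 = [11/5 -2/5 -5; -9/5 -12/5 -15; 0 0 1]
T6·…·T1 = [-11/5 2/5 5; -9/5 -12/5 -15; 0 0 1]

T = [-11/5 2/5 5; -9/5 -12/5 -15; 0 0 1]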